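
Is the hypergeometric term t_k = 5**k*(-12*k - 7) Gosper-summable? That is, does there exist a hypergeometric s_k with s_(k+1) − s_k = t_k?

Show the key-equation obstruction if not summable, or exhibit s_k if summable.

Compute t_(k+1)/t_k: get 5*(12*k + 19)/(12*k + 7).
So A=5 and B=1, with C=k + 7/12.
Solve (5)·f(k+1) − (1)·f(k) = k + 7/12.
From deg A=0, deg B=0, deg C=1: d=1.
A polynomial solution: f(k) = (3*k - 2)/12.
Get s_k = R·t_k = 5**k*(2 - 3*k) with R(k) = B(k−1)f(k)/C(k) = (3*k - 2)/(12*k + 7).
Δs = 5**k*(-12*k - 7), as required.

Yes. s_k = 5**k*(2 - 3*k).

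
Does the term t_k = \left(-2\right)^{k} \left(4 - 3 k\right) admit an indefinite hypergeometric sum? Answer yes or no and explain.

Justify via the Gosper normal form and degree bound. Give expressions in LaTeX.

Yes. s_k = \left(-2\right)^{k} \left(k - 2\right).

Step 1: r(k) = 2*(1 - 3*k)/(3*k - 4).
Gosper form: A/B · C(k+1)/C(k) with A=-2, B=1, C=k - 4/3.
Solve (-2)·f(k+1) − (1)·f(k) = k - 4/3.
d = 1 from the (0,0,1) case.
Solving with deg f ≤ 1: f(k) = -(k - 2)/3.
So s_k = (B(k−1)f/C)·t_k = (-(k - 2)/(3*k - 4))·t_k = (-2)**k*(k - 2).
Verify: (-2)**k*(4 - 3*k) matches t_k.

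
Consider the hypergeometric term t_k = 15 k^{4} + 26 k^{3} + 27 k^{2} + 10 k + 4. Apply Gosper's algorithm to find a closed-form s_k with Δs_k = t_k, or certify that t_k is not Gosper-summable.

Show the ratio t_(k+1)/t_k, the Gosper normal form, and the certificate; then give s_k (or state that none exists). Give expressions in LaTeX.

s_k = k \left(3 k^{4} - k^{3} + k^{2} - 2 k + 3\right)

r(k) = (15*k**4 + 86*k**3 + 195*k**2 + 202*k + 82)/(15*k**4 + 26*k**3 + 27*k**2 + 10*k + 4) after simplifying.
Factor: A=1; B=1; C=k**4 + 26*k**3/15 + 9*k**2/5 + 2*k/3 + 4/15.
Solve (1)·f(k+1) − (1)·f(k) = k**4 + 26*k**3/15 + 9*k**2/5 + 2*k/3 + 4/15.
From deg A=0, deg B=0, deg C=4: d=5.
Solve for f: f(k) = k*(3*k**4 - k**3 + k**2 - 2*k + 3)/15 (degree 5 ≤ 5).
So s_k = (B(k−1)f/C)·t_k = (k*(3*k**4 - k**3 + k**2 - 2*k + 3)/(15*k**4 + 26*k**3 + 27*k**2 + 10*k + 4))·t_k = k*(3*k**4 - k**3 + k**2 - 2*k + 3).
s_(k+1) − s_k = 15*k**4 + 26*k**3 + 27*k**2 + 10*k + 4 = t_k.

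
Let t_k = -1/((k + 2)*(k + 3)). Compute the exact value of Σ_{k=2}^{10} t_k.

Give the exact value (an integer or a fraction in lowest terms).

Σ = -9/52

Step 1: r(k) = (k + 2)/(k + 4).
So A=k + 2 and B=k + 4, with C=1.
Key eq: (k + 2)·f(k+1) = (k + 3)·f(k) + (1).
deg f ≤ 1 (via 1,1,0).
Solve for f: f(k) = k/2 (degree 1 ≤ 1).
Certificate R = B(k−1)f/C = k*(k + 3)/2 gives s_k = -k/(2*k + 4).
s_(k+1) − s_k = -1/(k**2 + 5*k + 6) = t_k.
Telescoping: Σ = s_(11) − s_(2) = -11/26 − (-1/4) = -9/52.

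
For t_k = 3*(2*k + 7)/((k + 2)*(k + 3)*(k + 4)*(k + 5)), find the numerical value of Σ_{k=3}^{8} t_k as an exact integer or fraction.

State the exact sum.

Σ = 324/5005

r(k) = (k + 2)*(2*k + 9)/((k + 6)*(2*k + 7)) after simplifying.
Normal form (A,B,C) = (k + 2, k + 6, k + 7/2).
Solve (k + 2)·f(k+1) − (k + 5)·f(k) = k + 7/2.
d = 3 from the (1,1,1) case.
Solve for f: f(k) = k*(k + 3)*(k + 6)/16 (degree 3 ≤ 3).
R(k) = B(k−1)·f(k)/C(k) = k*(k + 3)*(k + 5)*(k + 6)/(8*(2*k + 7)); s_k = R·t_k = 3*k*(k + 6)/(8*(k**2 + 6*k + 8)).
Check: Δs_k = 3*(2*k + 7)/(k**4 + 14*k**3 + 71*k**2 + 154*k + 120). ✓
Telescoping: Σ = s_(9) − s_(3) = 405/1144 − (81/280) = 324/5005.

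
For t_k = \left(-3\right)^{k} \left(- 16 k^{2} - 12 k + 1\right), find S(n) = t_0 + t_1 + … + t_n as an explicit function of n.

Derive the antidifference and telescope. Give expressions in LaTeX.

The ratio is 3*(-16*k**2 - 44*k - 27)/(16*k**2 + 12*k - 1).
So A=-3 and B=1, with C=k**2 + 3*k/4 - 1/16.
Need (-3)·f(k+1) − (1)·f(k) = k**2 + 3*k/4 - 1/16.
From deg A=0, deg B=0, deg C=2: d=2.
Solve for f: f(k) = -(k - 1)*(4*k + 1)/16 (degree 2 ≤ 2).
Get s_k = R·t_k = (-3)**k*(4*k**2 - 3*k - 1) with R(k) = B(k−1)f(k)/C(k) = -(k - 1)*(4*k + 1)/(16*k**2 + 12*k - 1).
s_(k+1) − s_k = (-3)**k*(-16*k**2 - 12*k + 1) = t_k.
Σ_(k=0)^n t_k = s_(n+1) − s_(0) = (3*(-3)**n*n*(-4*n - 5)) − (-1), i.e. -12*(-3)**n*n**2 - 15*(-3)**n*n + 1.

S(n) = - 12 \left(-3\right)^{n} n^{2} - 15 \left(-3\right)^{n} n + 1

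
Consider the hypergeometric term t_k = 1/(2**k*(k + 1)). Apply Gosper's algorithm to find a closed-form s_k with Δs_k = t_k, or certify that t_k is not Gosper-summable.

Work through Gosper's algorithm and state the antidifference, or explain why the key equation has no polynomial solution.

no hypergeometric antidifference exists

Compute t_(k+1)/t_k: get (k + 1)/(2*(k + 2)).
Normal form (A,B,C) = (k/2 + 1/2, k + 2, 1).
f must satisfy (k/2 + 1/2)·f(k+1) − (k + 1)·f(k) = 1.
d = -1 from the (1,1,0) case.
deg f ≤ -1 is impossible — no certificate.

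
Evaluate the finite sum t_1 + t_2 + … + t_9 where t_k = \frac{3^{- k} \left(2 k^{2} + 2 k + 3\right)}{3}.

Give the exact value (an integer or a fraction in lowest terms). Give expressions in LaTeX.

Step 1: r(k) = (2*k**2 + 6*k + 7)/(3*(2*k**2 + 2*k + 3)).
A = 1/3, B = 1, C = k**2 + k + 3/2.
Set up (1/3)·f(k+1) − (1)·f(k) − (k**2 + k + 3/2) = 0.
deg f ≤ 2 (via 0,0,2).
A polynomial solution: f(k) = -3*(k**2 + 2*k + 3)/2.
Certificate R = B(k−1)f/C = -3*(k**2 + 2*k + 3)/(2*k**2 + 2*k + 3) gives s_k = (-k**2 - 2*k - 3)/3**k.
Δs = (2*k**2 + 2*k + 3)/(3*3**k), as required.
Σ_(k=1)^(9) t_k = s_(10) − s_(1) = -41/19683 − (-2) = 39325/19683.

Σ = 39325/19683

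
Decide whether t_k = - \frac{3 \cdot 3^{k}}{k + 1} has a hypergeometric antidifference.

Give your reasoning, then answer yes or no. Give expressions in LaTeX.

t_(k+1)/t_k = 3*(k + 1)/(k + 2).
Take A(k)=3*k + 3, B(k)=k + 2, C(k)=1.
Key eq: (3*k + 3)·f(k+1) = (k + 1)·f(k) + (1).
From deg A=1, deg B=1, deg C=0: d=-1.
deg f ≤ -1 is impossible — no certificate.

No — t_k has no hypergeometric antidifference.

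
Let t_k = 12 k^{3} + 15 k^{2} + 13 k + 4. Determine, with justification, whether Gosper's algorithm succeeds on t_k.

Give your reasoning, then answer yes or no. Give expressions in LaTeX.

t_(k+1)/t_k = (12*k**3 + 51*k**2 + 79*k + 44)/(12*k**3 + 15*k**2 + 13*k + 4).
Take A(k)=1, B(k)=1, C(k)=k**3 + 5*k**2/4 + 13*k/12 + 1/3.
Solve (1)·f(k+1) − (1)·f(k) = k**3 + 5*k**2/4 + 13*k/12 + 1/3.
deg f ≤ 4 (via 0,0,3).
Coefficient equations give f(k) = k**2*(3*k**2 - k + 2)/12.
Certificate R = B(k−1)f/C = k**2*(3*k**2 - k + 2)/(12*k**3 + 15*k**2 + 13*k + 4) gives s_k = k**2*(3*k**2 - k + 2).
Δs = 12*k**3 + 15*k**2 + 13*k + 4, as required.

Yes. s_k = k^{2} \left(3 k^{2} - k + 2\right).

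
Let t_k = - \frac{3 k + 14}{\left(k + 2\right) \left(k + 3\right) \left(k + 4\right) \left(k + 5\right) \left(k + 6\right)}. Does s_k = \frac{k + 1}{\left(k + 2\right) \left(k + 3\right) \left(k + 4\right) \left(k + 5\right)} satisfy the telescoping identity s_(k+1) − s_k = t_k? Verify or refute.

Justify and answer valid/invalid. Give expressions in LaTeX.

Invalid: residual \frac{12}{k^{5} + 20 k^{4} + 155 k^{3} + 580 k^{2} + 1044 k + 720} ≠ 0.

s_(k+1) = (k + 2)/((k + 3)*(k + 4)*(k + 5)*(k + 6))
s_(k+1) − s_k = (-(k + 1)*(k + 6) + (k + 2)**2)/((k + 2)*(k + 3)*(k + 4)*(k + 5)*(k + 6))
(s_(k+1) − s_k) − t_k = 12/(k**5 + 20*k**4 + 155*k**3 + 580*k**2 + 1044*k + 720)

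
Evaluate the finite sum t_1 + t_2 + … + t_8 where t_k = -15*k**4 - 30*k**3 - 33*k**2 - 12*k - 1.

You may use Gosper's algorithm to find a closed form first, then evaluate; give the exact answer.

Step 1: r(k) = (15*k**4 + 90*k**3 + 213*k**2 + 228*k + 91)/(15*k**4 + 30*k**3 + 33*k**2 + 12*k + 1).
Factor: A=1; B=1; C=k**4 + 2*k**3 + 11*k**2/5 + 4*k/5 + 1/15.
Need (1)·f(k+1) − (1)·f(k) = k**4 + 2*k**3 + 11*k**2/5 + 4*k/5 + 1/15.
From deg A=0, deg B=0, deg C=4: d=5.
Solve for f: f(k) = k**2*(3*k**3 + k - 3)/15 (degree 5 ≤ 5).
R(k) = B(k−1)·f(k)/C(k) = k**2*(3*k**3 + k - 3)/(15*k**4 + 30*k**3 + 33*k**2 + 12*k + 1); s_k = R·t_k = k**2*(-3*k**3 - k + 3).
Δs = -15*k**4 - 30*k**3 - 33*k**2 - 12*k - 1, as required.
Evaluate s at k=9 and k=1: -177633 and -1; difference -177632.

Σ = -177632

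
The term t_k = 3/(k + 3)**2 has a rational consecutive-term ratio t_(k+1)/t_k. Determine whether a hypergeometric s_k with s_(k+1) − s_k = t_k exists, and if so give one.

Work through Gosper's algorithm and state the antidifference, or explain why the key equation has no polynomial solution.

none (Gosper's algorithm certifies no s_k)

Ratio r(k) = (k + 3)**2/(k + 4)**2.
So A=k**2 + 6*k + 9 and B=k**2 + 8*k + 16, with C=1.
Set up (k**2 + 6*k + 9)·f(k+1) − (k**2 + 6*k + 9)·f(k) − (1) = 0.
From deg A=2, deg B=2, deg C=0: d=0.
Put f(k) = c0: A·f(k+1) − B(k−1)·f(k) − C = -1; need -1 = 0 — inconsistent ⇒ no f, not summable.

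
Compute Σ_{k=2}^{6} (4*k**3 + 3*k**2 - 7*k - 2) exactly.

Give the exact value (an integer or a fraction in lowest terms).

Σ = 1880

Compute t_(k+1)/t_k: get (4*k**3 + 15*k**2 + 11*k - 2)/(4*k**3 + 3*k**2 - 7*k - 2).
A = 1, B = 1, C = k**3 + 3*k**2/4 - 7*k/4 - 1/2.
Key eq: (1)·f(k+1) = (1)·f(k) + (k**3 + 3*k**2/4 - 7*k/4 - 1/2).
d = 4 from the (0,0,3) case.
Solving with deg f ≤ 4: f(k) = k*(k**3 - k**2 - 4*k + 2)/4.
Then R = B(k−1)f/C = k*(k**3 - k**2 - 4*k + 2)/(4*k**3 + 3*k**2 - 7*k - 2), so s_k = R(k)·t_k = k*(k**3 - k**2 - 4*k + 2).
Verify: 4*k**3 + 3*k**2 - 7*k - 2 matches t_k.
Telescoping: Σ = s_(7) − s_(2) = 1876 − (-4) = 1880.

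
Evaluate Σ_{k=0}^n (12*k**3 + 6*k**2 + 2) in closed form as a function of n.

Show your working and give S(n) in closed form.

The ratio is (6*(k + 1)**3 + 3*(k + 1)**2 + 1)/(6*k**3 + 3*k**2 + 1).
Factor: A=1; B=1; C=k**3 + k**2/2 + 1/6.
f must satisfy (1)·f(k+1) − (1)·f(k) = k**3 + k**2/2 + 1/6.
d = 4 from the (0,0,3) case.
Solve for f: f(k) = k*(3*k**3 - 4*k**2 + 3)/12 (degree 4 ≤ 4).
So s_k = (B(k−1)f/C)·t_k = (k*(3*k**3 - 4*k**2 + 3)/(2*(6*k**3 + 3*k**2 + 1)))·t_k = k*(3*k**3 - 4*k**2 + 3).
Δs = 12*k**3 + 6*k**2 + 2, as required.
Evaluate: s_(n+1) = 3*n**4 + 8*n**3 + 6*n**2 + 3*n + 2; subtract s_(0) = 0 ⇒ S(n) = 3*n**4 + 8*n**3 + 6*n**2 + 3*n + 2.

S(n) = 3*n**4 + 8*n**3 + 6*n**2 + 3*n + 2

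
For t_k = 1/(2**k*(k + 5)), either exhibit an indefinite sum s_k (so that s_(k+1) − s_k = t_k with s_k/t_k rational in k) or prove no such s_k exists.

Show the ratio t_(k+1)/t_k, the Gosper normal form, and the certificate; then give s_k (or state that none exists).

t_(k+1)/t_k = (k + 5)/(2*(k + 6)).
Gosper form: A/B · C(k+1)/C(k) with A=k/2 + 5/2, B=k + 6, C=1.
Need (k/2 + 5/2)·f(k+1) − (k + 5)·f(k) = 1.
Bound: deg f ≤ -1.
d = -1 < 0 ⇒ no nonzero polynomial f; not summable.

not Gosper-summable; s_k does not exist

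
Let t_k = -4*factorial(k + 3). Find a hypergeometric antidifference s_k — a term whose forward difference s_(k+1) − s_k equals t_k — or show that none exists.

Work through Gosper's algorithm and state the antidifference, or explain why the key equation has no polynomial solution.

t_(k+1)/t_k = k + 4.
A = k + 4, B = 1, C = 1.
Key eq: (k + 4)·f(k+1) = (1)·f(k) + (1).
deg f ≤ -1 (via 1,0,0).
d = -1 < 0 ⇒ no nonzero polynomial f; not summable.

none (Gosper's algorithm certifies no s_k)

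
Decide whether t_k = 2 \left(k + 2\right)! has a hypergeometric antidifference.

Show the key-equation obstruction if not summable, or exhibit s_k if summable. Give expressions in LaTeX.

No — key equation has no polynomial f.

Step 1: r(k) = k + 3.
So A=k + 3 and B=1, with C=1.
Solve (k + 3)·f(k+1) − (1)·f(k) = 1.
From deg A=1, deg B=0, deg C=0: d=-1.
deg f ≤ -1 is impossible — no certificate.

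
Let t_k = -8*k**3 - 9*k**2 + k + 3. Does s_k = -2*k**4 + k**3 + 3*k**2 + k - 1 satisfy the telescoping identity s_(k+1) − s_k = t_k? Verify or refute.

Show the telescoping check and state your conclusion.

s_(k+1) = k - 2*(k + 1)**4 + (k + 1)**3 + 3*(k + 1)**2
s_(k+1) − s_k = -8*k**3 - 9*k**2 + k + 3
(s_(k+1) − s_k) − t_k = 0

Valid: the claim telescopes to t_k.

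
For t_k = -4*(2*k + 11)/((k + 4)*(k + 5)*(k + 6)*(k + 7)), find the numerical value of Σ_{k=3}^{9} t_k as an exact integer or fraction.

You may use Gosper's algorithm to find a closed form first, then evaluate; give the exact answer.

r(k) = (k + 4)*(2*k + 13)/((k + 8)*(2*k + 11)) after simplifying.
A = k + 4, B = k + 8, C = k + 11/2.
Need (k + 4)·f(k+1) − (k + 7)·f(k) = k + 11/2.
Degrees (1,1,1) ⇒ d ≤ 3.
A polynomial solution: f(k) = k*(k + 5)*(k + 10)/48.
Certificate R = B(k−1)f/C = k*(k + 5)*(k + 7)*(k + 10)/(24*(2*k + 11)) gives s_k = k*(-k - 10)/(6*(k**2 + 10*k + 24)).
Check: Δs_k = 4*(-2*k - 11)/(k**4 + 22*k**3 + 179*k**2 + 638*k + 840). ✓
Sum = s_(10) − s_(3); s_(10) = -25/168, s_(3) = -13/126 ⇒ -23/504.

Σ = -23/504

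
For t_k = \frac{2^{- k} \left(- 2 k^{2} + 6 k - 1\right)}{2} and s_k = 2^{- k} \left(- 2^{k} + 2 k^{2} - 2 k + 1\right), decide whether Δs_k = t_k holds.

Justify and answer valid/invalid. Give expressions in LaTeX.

s_(k+1) = (-2*2**k + 2*k**2 + 2*k + 1)/(2*2**k)
s_(k+1) − s_k = (-2*k**2 + 6*k - 1)/(2*2**k)
(s_(k+1) − s_k) − t_k = 0

valid (s_(k+1) − s_k reduces to t_k)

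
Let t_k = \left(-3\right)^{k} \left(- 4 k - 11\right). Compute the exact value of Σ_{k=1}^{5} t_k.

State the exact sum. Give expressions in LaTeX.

t_(k+1)/t_k = 3*(-4*k - 15)/(4*k + 11).
Normal form (A,B,C) = (-3, 1, k + 11/4).
Need (-3)·f(k+1) − (1)·f(k) = k + 11/4.
Degrees (0,0,1) ⇒ d ≤ 1.
Coefficient equations give f(k) = -(k + 2)/4.
R(k) = B(k−1)·f(k)/C(k) = -(k + 2)/(4*k + 11); s_k = R·t_k = (-3)**k*(k + 2).
Check: Δs_k = (-3)**k*(-4*k - 11). ✓
Telescoping: Σ = s_(6) − s_(1) = 5832 − (-9) = 5841.

Σ = 5841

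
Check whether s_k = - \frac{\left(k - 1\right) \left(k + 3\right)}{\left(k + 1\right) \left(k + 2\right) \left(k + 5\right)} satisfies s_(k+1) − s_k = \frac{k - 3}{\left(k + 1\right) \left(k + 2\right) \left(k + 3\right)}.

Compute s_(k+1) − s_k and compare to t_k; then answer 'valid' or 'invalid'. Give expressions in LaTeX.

s_(k+1) = -k*(k + 4)/((k + 2)*(k + 3)*(k + 6))
s_(k+1) − s_k = (k**3 + 4*k**2 - 11*k - 54)/(k**5 + 17*k**4 + 107*k**3 + 307*k**2 + 396*k + 180)
(s_(k+1) − s_k) − t_k = 4*(-k**2 - 2*k + 9)/(k**5 + 17*k**4 + 107*k**3 + 307*k**2 + 396*k + 180)

Invalid: residual \frac{4 \left(- k^{2} - 2 k + 9\right)}{k^{5} + 17 k^{4} + 107 k^{3} + 307 k^{2} + 396 k + 180} ≠ 0.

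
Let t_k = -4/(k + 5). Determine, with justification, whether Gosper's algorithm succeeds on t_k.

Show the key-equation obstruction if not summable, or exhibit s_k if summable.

t_(k+1)/t_k = (k + 5)/(k + 6).
Factor: A=k + 5; B=k + 6; C=1.
Key eq: (k + 5)·f(k+1) = (k + 5)·f(k) + (1).
Degrees (1,1,0) ⇒ d ≤ 0.
f = c0 ⇒ A·f(k+1) − B(k−1)·f(k) − C = -1. The system {-1 = 0} is inconsistent; no antidifference.

No — the linear system for f has no solution.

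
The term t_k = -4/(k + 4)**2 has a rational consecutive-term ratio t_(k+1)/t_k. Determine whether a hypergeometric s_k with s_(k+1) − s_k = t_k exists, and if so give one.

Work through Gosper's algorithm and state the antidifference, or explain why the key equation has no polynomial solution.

none (Gosper's algorithm certifies no s_k)

Step 1: r(k) = (k + 4)**2/(k + 5)**2.
So A=k**2 + 8*k + 16 and B=k**2 + 10*k + 25, with C=1.
Set up (k**2 + 8*k + 16)·f(k+1) − (k**2 + 8*k + 16)·f(k) − (1) = 0.
deg f ≤ 0 (via 2,2,0).
Put f(k) = c0: A·f(k+1) − B(k−1)·f(k) − C = -1; need -1 = 0 — inconsistent ⇒ no f, not summable.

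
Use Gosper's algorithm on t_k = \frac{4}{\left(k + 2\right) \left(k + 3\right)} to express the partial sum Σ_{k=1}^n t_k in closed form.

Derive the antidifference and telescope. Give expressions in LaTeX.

Compute t_(k+1)/t_k: get (k + 2)/(k + 4).
So A=k + 2 and B=k + 4, with C=1.
Need (k + 2)·f(k+1) − (k + 3)·f(k) = 1.
Degrees (1,1,0) ⇒ d ≤ 1.
Coefficient equations give f(k) = k/2.
R(k) = B(k−1)·f(k)/C(k) = k*(k + 3)/2; s_k = R·t_k = 2*k/(k + 2).
Check: Δs_k = 4/(k**2 + 5*k + 6). ✓
Telescope: S(n) = s_(n+1) − s_(1) = 2*(n + 1)/(n + 3) − (2/3) = 4*n/(3*(n + 3)).

S(n) = \frac{4 n}{3 \left(n + 3\right)}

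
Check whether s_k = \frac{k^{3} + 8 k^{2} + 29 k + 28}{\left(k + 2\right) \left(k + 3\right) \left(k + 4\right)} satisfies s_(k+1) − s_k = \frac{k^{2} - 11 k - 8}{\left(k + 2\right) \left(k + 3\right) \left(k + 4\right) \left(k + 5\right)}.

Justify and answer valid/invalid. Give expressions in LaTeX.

s_(k+1) = (29*k + (k + 1)**3 + 8*(k + 1)**2 + 57)/((k + 3)*(k + 4)*(k + 5))
s_(k+1) − s_k = (k**2 - 11*k - 8)/(k**4 + 14*k**3 + 71*k**2 + 154*k + 120)
(s_(k+1) − s_k) − t_k = 0

valid; difference matches t_k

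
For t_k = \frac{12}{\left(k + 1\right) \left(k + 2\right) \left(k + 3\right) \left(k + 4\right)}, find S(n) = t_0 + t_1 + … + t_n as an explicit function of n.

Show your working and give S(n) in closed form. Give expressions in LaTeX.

t_(k+1)/t_k = (k + 1)/(k + 5).
Normal form (A,B,C) = (k + 1, k + 5, 1).
Solve (k + 1)·f(k+1) − (k + 4)·f(k) = 1.
Degrees (1,1,0) ⇒ d ≤ 3.
A polynomial solution: f(k) = k*(k**2 + 6*k + 11)/18.
Then R = B(k−1)f/C = k*(k + 4)*(k**2 + 6*k + 11)/18, so s_k = R(k)·t_k = 2*k*(k**2 + 6*k + 11)/(3*(k + 1)*(k + 2)*(k + 3)).
Verify: 12/(k**4 + 10*k**3 + 35*k**2 + 50*k + 24) matches t_k.
Σ_(k=0)^n t_k = s_(n+1) − s_(0) = (2*(n**3 + 9*n**2 + 26*n + 18)/(3*(n**3 + 9*n**2 + 26*n + 24))) − (0), i.e. 2*(n**3 + 9*n**2 + 26*n + 18)/(3*(n**3 + 9*n**2 + 26*n + 24)).

S(n) = \frac{2 \left(n^{3} + 9 n^{2} + 26 n + 18\right)}{3 \left(n^{3} + 9 n^{2} + 26 n + 24\right)}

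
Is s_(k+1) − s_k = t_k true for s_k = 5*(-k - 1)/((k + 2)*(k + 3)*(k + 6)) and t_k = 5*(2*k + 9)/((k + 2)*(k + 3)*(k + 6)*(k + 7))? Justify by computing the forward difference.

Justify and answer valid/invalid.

s_(k+1) = 5*(-k - 2)/((k + 3)*(k + 4)*(k + 7))
s_(k+1) − s_k = 5*(2*k**2 + 11*k + 4)/(k**5 + 22*k**4 + 185*k**3 + 740*k**2 + 1404*k + 1008)
(s_(k+1) − s_k) − t_k = 10*(-3*k - 16)/(k**5 + 22*k**4 + 185*k**3 + 740*k**2 + 1404*k + 1008)

Invalid: residual 10*(-3*k - 16)/(k**5 + 22*k**4 + 185*k**3 + 740*k**2 + 1404*k + 1008) ≠ 0.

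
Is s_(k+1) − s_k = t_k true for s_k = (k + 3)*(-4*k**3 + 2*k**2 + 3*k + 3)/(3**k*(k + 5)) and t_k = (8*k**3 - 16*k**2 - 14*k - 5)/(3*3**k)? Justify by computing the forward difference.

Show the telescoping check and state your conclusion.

s_(k+1) = (-4*k**4 - 26*k**3 - 45*k**2 - 16*k + 16)/(3*3**k*(k + 6))
s_(k+1) − s_k = (8*k**5 + 56*k**4 - 22*k**3 - 439*k**2 - 307*k - 82)/(3*3**k*(k**2 + 11*k + 30))
(s_(k+1) − s_k) − t_k = 4*(-4*k**4 - 18*k**3 + 50*k**2 + 42*k + 17)/(3*3**k*(k**2 + 11*k + 30))

Invalid: residual 4*(-4*k**4 - 18*k**3 + 50*k**2 + 42*k + 17)/(3*3**k*(k**2 + 11*k + 30)) ≠ 0.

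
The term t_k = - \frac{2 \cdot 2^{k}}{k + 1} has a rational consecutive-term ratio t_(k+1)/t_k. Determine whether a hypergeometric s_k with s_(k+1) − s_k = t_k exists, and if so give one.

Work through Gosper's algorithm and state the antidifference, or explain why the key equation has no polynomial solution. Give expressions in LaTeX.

r(k) = 2*(k + 1)/(k + 2) after simplifying.
Factor: A=2*k + 2; B=k + 2; C=1.
Key eq: (2*k + 2)·f(k+1) = (k + 1)·f(k) + (1).
Bound: deg f ≤ -1.
Bound -1 < 0, so the key equation has no polynomial solution.

none — t_k is not Gosper-summable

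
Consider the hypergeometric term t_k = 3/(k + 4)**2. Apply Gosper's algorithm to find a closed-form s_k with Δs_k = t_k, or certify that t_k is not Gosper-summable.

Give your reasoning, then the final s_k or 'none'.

none — t_k is not Gosper-summable

Ratio r(k) = (k + 4)**2/(k + 5)**2.
So A=k**2 + 8*k + 16 and B=k**2 + 10*k + 25, with C=1.
f must satisfy (k**2 + 8*k + 16)·f(k+1) − (k**2 + 8*k + 16)·f(k) = 1.
From deg A=2, deg B=2, deg C=0: d=0.
f = c0 ⇒ A·f(k+1) − B(k−1)·f(k) − C = -1. The system {-1 = 0} is inconsistent; no antidifference.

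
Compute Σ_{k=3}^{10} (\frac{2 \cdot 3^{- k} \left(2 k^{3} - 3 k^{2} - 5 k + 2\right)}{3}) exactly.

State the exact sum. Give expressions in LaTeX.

Compute t_(k+1)/t_k: get (2*k**3 + 3*k**2 - 5*k - 4)/(3*(2*k**3 - 3*k**2 - 5*k + 2)).
A = 1/3, B = 1, C = k**3 - 3*k**2/2 - 5*k/2 + 1.
Key eq: (1/3)·f(k+1) = (1)·f(k) + (k**3 - 3*k**2/2 - 5*k/2 + 1).
From deg A=0, deg B=0, deg C=3: d=3.
Solving with deg f ≤ 3: f(k) = -3*(k**3 - k + 1)/2.
So s_k = (B(k−1)f/C)·t_k = (-3*(k**3 - k + 1)/(2*k**3 - 3*k**2 - 5*k + 2))·t_k = 2*(-k**3 + k - 1)/3**k.
Verify: 2*(2*k**3 - 3*k**2 - 5*k + 2)/(3*3**k) matches t_k.
Telescoping: Σ = s_(11) − s_(3) = -2642/177147 − (-50/27) = 325408/177147.

Σ = 325408/177147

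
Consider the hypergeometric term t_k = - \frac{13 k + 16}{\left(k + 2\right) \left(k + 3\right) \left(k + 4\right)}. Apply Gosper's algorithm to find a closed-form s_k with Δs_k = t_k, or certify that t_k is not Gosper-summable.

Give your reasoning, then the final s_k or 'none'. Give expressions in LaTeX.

s_k = \frac{k \left(- 7 k - 9\right)}{2 \left(k + 2\right) \left(k + 3\right)}

t_(k+1)/t_k = (k + 2)*(13*k + 29)/((k + 5)*(13*k + 16)).
Gosper form: A/B · C(k+1)/C(k) with A=k + 2, B=k + 5, C=k + 16/13.
Solve (k + 2)·f(k+1) − (k + 4)·f(k) = k + 16/13.
Bound: deg f ≤ 2.
Solving with deg f ≤ 2: f(k) = k*(7*k + 9)/26.
Certificate R = B(k−1)f/C = k*(k + 4)*(7*k + 9)/(2*(13*k + 16)) gives s_k = k*(-7*k - 9)/(2*(k + 2)*(k + 3)).
Δs = (-13*k - 16)/(k**3 + 9*k**2 + 26*k + 24), as required.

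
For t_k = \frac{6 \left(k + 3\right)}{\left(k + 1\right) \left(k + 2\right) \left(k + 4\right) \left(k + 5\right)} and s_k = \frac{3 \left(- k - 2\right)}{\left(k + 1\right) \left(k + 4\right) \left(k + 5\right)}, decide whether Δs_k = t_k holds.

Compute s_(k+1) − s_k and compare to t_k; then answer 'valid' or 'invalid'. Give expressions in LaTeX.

s_(k+1) = 3*(-k - 3)/((k + 2)*(k + 5)*(k + 6))
s_(k+1) − s_k = 3*(2*k**2 + 9*k + 12)/(k**5 + 18*k**4 + 121*k**3 + 372*k**2 + 508*k + 240)
(s_(k+1) − s_k) − t_k = 9*(-3*k - 8)/(k**5 + 18*k**4 + 121*k**3 + 372*k**2 + 508*k + 240)

Invalid: residual \frac{9 \left(- 3 k - 8\right)}{k^{5} + 18 k^{4} + 121 k^{3} + 372 k^{2} + 508 k + 240} ≠ 0.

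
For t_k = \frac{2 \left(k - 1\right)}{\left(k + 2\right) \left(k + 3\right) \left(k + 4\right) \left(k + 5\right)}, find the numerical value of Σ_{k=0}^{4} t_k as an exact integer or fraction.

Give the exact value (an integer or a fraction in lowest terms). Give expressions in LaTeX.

Ratio r(k) = k*(k + 2)/((k - 1)*(k + 6)).
Factor: A=k + 2; B=k + 6; C=k - 1.
Set up (k + 2)·f(k+1) − (k + 5)·f(k) − (k - 1) = 0.
deg f ≤ 3 (via 1,1,1).
Coefficient equations give f(k) = -k/2.
Get s_k = R·t_k = -k/((k + 2)*(k + 3)*(k + 4)) with R(k) = B(k−1)f(k)/C(k) = -k*(k + 5)/(2*(k - 1)).
Verify: 2*(k - 1)/(k**4 + 14*k**3 + 71*k**2 + 154*k + 120) matches t_k.
Telescoping: Σ = s_(5) − s_(0) = -5/504 − (0) = -5/504.

Σ = -5/504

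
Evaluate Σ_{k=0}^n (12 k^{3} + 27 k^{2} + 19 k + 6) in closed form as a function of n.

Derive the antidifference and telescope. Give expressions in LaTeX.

S(n) = 3 n^{4} + 15 n^{3} + 26 n^{2} + 20 n + 6

Compute t_(k+1)/t_k: get (12*k**3 + 63*k**2 + 109*k + 64)/(12*k**3 + 27*k**2 + 19*k + 6).
Normal form (A,B,C) = (1, 1, k**3 + 9*k**2/4 + 19*k/12 + 1/2).
Need (1)·f(k+1) − (1)·f(k) = k**3 + 9*k**2/4 + 19*k/12 + 1/2.
deg f ≤ 4 (via 0,0,3).
Solving with deg f ≤ 4: f(k) = k*(3*k**3 + 3*k**2 - k + 1)/12.
R(k) = B(k−1)·f(k)/C(k) = k*(3*k**3 + 3*k**2 - k + 1)/(12*k**3 + 27*k**2 + 19*k + 6); s_k = R·t_k = k*(3*k**3 + 3*k**2 - k + 1).
s_(k+1) − s_k = 12*k**3 + 27*k**2 + 19*k + 6 = t_k.
Σ_(k=0)^n t_k = s_(n+1) − s_(0) = (3*n**4 + 15*n**3 + 26*n**2 + 20*n + 6) − (0), i.e. 3*n**4 + 15*n**3 + 26*n**2 + 20*n + 6.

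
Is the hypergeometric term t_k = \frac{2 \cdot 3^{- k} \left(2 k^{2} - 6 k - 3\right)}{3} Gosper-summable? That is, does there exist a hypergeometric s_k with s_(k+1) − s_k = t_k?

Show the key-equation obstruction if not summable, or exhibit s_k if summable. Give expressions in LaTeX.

Yes. s_k = 2 \cdot 3^{- k} \left(- k^{2} + 2 k + 2\right).

t_(k+1)/t_k = (2*k**2 - 2*k - 7)/(3*(2*k**2 - 6*k - 3)).
So A=1/3 and B=1, with C=k**2 - 3*k - 3/2.
Key eq: (1/3)·f(k+1) = (1)·f(k) + (k**2 - 3*k - 3/2).
Bound: deg f ≤ 2.
Solving with deg f ≤ 2: f(k) = -3*(k**2 - 2*k - 2)/2.
So s_k = (B(k−1)f/C)·t_k = (-3*(k**2 - 2*k - 2)/(2*k**2 - 6*k - 3))·t_k = 2*(-k**2 + 2*k + 2)/3**k.
s_(k+1) − s_k = 2*(2*k**2 - 6*k - 3)/(3*3**k) = t_k.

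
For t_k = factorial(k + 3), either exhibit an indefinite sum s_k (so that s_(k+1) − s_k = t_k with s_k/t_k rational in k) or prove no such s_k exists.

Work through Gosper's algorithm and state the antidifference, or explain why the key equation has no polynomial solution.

r(k) = k + 4 after simplifying.
Gosper form: A/B · C(k+1)/C(k) with A=k + 4, B=1, C=1.
Need (k + 4)·f(k+1) − (1)·f(k) = 1.
Bound: deg f ≤ -1.
deg f ≤ -1 is impossible — no certificate.

none (Gosper's algorithm certifies no s_k)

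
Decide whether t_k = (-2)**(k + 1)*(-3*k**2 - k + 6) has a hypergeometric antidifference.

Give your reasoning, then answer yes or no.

Ratio r(k) = 2*(-3*k**2 - 7*k + 2)/(3*k**2 + k - 6).
Gosper form: A/B · C(k+1)/C(k) with A=-2, B=1, C=k**2 + k/3 - 2.
Need (-2)·f(k+1) − (1)·f(k) = k**2 + k/3 - 2.
Bound: deg f ≤ 2.
Match coefficients ⇒ f(k) = -(k - 2)*(k + 1)/3.
Then R = B(k−1)f/C = -(k - 2)*(k + 1)/(3*k**2 + k - 6), so s_k = R(k)·t_k = (-2)**(k + 1)*(k**2 - k - 2).
Δs = (-2)**(k + 1)*(-3*k**2 - k + 6), as required.

Yes. s_k = (-2)**(k + 1)*(k**2 - k - 2).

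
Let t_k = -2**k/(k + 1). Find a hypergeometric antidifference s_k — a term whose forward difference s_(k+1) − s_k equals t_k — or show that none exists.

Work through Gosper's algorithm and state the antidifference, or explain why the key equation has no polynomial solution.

The ratio is 2*(k + 1)/(k + 2).
Normal form (A,B,C) = (2*k + 2, k + 2, 1).
Set up (2*k + 2)·f(k+1) − (k + 1)·f(k) − (1) = 0.
From deg A=1, deg B=1, deg C=0: d=-1.
Bound -1 < 0, so the key equation has no polynomial solution.

none (Gosper's algorithm certifies no s_k)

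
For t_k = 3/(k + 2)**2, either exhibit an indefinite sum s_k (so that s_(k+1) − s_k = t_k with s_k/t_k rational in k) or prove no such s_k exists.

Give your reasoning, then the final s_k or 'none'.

no hypergeometric antidifference exists

Step 1: r(k) = (k + 2)**2/(k + 3)**2.
A = k**2 + 4*k + 4, B = k**2 + 6*k + 9, C = 1.
Need (k**2 + 4*k + 4)·f(k+1) − (k**2 + 4*k + 4)·f(k) = 1.
From deg A=2, deg B=2, deg C=0: d=0.
Generic f = c0 gives residual -1; -1 = 0 cannot hold, so t_k is not Gosper-summable.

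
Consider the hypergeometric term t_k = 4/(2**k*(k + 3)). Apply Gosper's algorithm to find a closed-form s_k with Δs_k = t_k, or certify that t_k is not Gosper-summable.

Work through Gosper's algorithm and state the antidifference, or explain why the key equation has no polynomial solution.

The ratio is (k + 3)/(2*(k + 4)).
Normal form (A,B,C) = (k/2 + 3/2, k + 4, 1).
Solve (k/2 + 3/2)·f(k+1) − (k + 3)·f(k) = 1.
deg f ≤ -1 (via 1,1,0).
d = -1 < 0 ⇒ no nonzero polynomial f; not summable.

no hypergeometric antidifference exists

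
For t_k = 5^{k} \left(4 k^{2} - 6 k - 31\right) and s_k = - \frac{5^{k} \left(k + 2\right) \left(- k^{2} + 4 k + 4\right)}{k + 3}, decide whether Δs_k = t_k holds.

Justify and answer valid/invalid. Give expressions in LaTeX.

s_(k+1) = 5**(k + 1)*(k**3 + k**2 - 13*k - 21)/(k + 4)
s_(k+1) − s_k = 5**k*(4*k**4 + 18*k**3 - 30*k**2 - 244*k - 283)/(k**2 + 7*k + 12)
(s_(k+1) − s_k) − t_k = 5**k*(-4*k**3 - 5*k**2 + 45*k + 89)/(k**2 + 7*k + 12)

Invalid: residual \frac{5^{k} \left(- 4 k^{3} - 5 k^{2} + 45 k + 89\right)}{k^{2} + 7 k + 12} ≠ 0.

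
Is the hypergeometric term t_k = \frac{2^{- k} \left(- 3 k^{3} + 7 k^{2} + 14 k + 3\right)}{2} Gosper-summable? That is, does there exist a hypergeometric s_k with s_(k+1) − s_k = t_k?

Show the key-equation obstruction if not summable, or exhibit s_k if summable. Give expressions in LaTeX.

r(k) = (3*k**3 + 2*k**2 - 19*k - 21)/(2*(3*k**3 - 7*k**2 - 14*k - 3)) after simplifying.
Factor: A=1/2; B=1; C=k**3 - 7*k**2/3 - 14*k/3 - 1.
Set up (1/2)·f(k+1) − (1)·f(k) − (k**3 - 7*k**2/3 - 14*k/3 - 1) = 0.
Bound: deg f ≤ 3.
Match coefficients ⇒ f(k) = -2*(3*k**3 + 2*k**2 - k + 1)/3.
Then R = B(k−1)f/C = -2*(3*k**3 + 2*k**2 - k + 1)/(3*k**3 - 7*k**2 - 14*k - 3), so s_k = R(k)·t_k = (3*k**3 + 2*k**2 - k + 1)/2**k.
Verify: (-3*k**3 + 7*k**2 + 14*k + 3)/(2*2**k) matches t_k.

Yes. s_k = 2^{- k} \left(3 k^{3} + 2 k^{2} - k + 1\right).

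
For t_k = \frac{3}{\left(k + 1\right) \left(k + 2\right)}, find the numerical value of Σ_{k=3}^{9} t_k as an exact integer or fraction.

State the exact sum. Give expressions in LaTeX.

Compute t_(k+1)/t_k: get (k + 1)/(k + 3).
Normal form (A,B,C) = (k + 1, k + 3, 1).
Key eq: (k + 1)·f(k+1) = (k + 2)·f(k) + (1).
From deg A=1, deg B=1, deg C=0: d=1.
Coefficient equations give f(k) = k.
Then R = B(k−1)f/C = k*(k + 2), so s_k = R(k)·t_k = 3*k/(k + 1).
Check: Δs_k = 3/(k**2 + 3*k + 2). ✓
Telescoping: Σ = s_(10) − s_(3) = 30/11 − (9/4) = 21/44.

Σ = 21/44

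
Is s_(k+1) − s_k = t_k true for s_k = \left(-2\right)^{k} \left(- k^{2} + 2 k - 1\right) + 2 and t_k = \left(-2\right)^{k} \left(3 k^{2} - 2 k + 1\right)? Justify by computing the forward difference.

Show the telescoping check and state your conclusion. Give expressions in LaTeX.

s_(k+1) = 2*(-2)**k*k**2 + 2
s_(k+1) − s_k = (-2)**k*(3*k**2 - 2*k + 1)
(s_(k+1) − s_k) − t_k = 0

Valid: the claim telescopes to t_k.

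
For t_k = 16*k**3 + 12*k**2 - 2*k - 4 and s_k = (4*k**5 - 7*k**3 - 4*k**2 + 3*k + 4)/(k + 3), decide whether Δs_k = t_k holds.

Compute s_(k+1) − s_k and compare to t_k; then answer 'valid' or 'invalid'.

Invalid: residual 2*(-12*k**4 - 64*k**3 - 37*k**2 + 9*k + 16)/(k**2 + 7*k + 12) ≠ 0.

s_(k+1) = k*(4*k**4 + 20*k**3 + 33*k**2 + 15*k - 6)/(k + 4)
s_(k+1) − s_k = 2*(8*k**5 + 50*k**4 + 73*k**3 + 26*k**2 - 17*k - 8)/(k**2 + 7*k + 12)
(s_(k+1) − s_k) − t_k = 2*(-12*k**4 - 64*k**3 - 37*k**2 + 9*k + 16)/(k**2 + 7*k + 12)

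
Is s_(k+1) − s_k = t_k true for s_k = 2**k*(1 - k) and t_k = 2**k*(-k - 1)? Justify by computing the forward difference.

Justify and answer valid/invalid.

Valid — Δs_k = t_k.

s_(k+1) = -2**(k + 1)*k
s_(k+1) − s_k = 2**k*(-k - 1)
(s_(k+1) − s_k) − t_k = 0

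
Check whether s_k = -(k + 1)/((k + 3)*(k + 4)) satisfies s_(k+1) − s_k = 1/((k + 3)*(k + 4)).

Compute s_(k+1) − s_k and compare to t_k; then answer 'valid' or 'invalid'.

Invalid: residual -6/(k**3 + 12*k**2 + 47*k + 60) ≠ 0.

s_(k+1) = (-k - 2)/((k + 4)*(k + 5))
s_(k+1) − s_k = (k - 1)/(k**3 + 12*k**2 + 47*k + 60)
(s_(k+1) − s_k) − t_k = -6/(k**3 + 12*k**2 + 47*k + 60)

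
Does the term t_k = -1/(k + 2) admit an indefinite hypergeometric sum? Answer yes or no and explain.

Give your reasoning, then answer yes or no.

No — key equation has no polynomial f.

r(k) = (k + 2)/(k + 3) after simplifying.
Gosper form: A/B · C(k+1)/C(k) with A=k + 2, B=k + 3, C=1.
Solve (k + 2)·f(k+1) − (k + 2)·f(k) = 1.
From deg A=1, deg B=1, deg C=0: d=0.
Put f(k) = c0: A·f(k+1) − B(k−1)·f(k) − C = -1; need -1 = 0 — inconsistent ⇒ no f, not summable.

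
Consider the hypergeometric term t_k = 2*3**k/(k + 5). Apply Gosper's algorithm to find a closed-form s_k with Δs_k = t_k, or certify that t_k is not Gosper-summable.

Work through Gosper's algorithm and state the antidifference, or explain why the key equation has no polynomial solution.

none — t_k is not Gosper-summable

r(k) = 3*(k + 5)/(k + 6) after simplifying.
Gosper form: A/B · C(k+1)/C(k) with A=3*k + 15, B=k + 6, C=1.
Solve (3*k + 15)·f(k+1) − (k + 5)·f(k) = 1.
Degrees (1,1,0) ⇒ d ≤ -1.
Negative degree bound (-1): no f exists, t_k not Gosper-summable.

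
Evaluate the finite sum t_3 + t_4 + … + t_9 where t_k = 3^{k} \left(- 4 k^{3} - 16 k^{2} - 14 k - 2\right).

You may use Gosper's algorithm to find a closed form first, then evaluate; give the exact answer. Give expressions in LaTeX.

Σ = -112664250

The ratio is 3*(2*k**3 + 14*k**2 + 29*k + 18)/(2*k**3 + 8*k**2 + 7*k + 1).
Normal form (A,B,C) = (3, 1, k**3 + 4*k**2 + 7*k/2 + 1/2).
Set up (3)·f(k+1) − (1)·f(k) − (k**3 + 4*k**2 + 7*k/2 + 1/2) = 0.
Degrees (0,0,3) ⇒ d ≤ 3.
Match coefficients ⇒ f(k) = (k - 1)*(2*k**2 + k + 2)/4.
Certificate R = B(k−1)f/C = (k - 1)*(2*k**2 + k + 2)/(2*(k + 1)*(2*k**2 + 6*k + 1)) gives s_k = 3**k*(-2*k**3 + k**2 - k + 2).
Δs = 3**k*(-4*k**3 - 16*k**2 - 14*k - 2), as required.
Telescoping: Σ = s_(10) − s_(3) = -112665492 − (-1242) = -112664250.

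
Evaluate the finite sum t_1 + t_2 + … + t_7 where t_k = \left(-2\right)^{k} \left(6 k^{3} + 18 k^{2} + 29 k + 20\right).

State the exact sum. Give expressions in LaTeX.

Σ = -301586

The ratio is 2*(-6*k**3 - 36*k**2 - 83*k - 73)/(6*k**3 + 18*k**2 + 29*k + 20).
Normal form (A,B,C) = (-2, 1, k**3 + 3*k**2 + 29*k/6 + 10/3).
Need (-2)·f(k+1) − (1)·f(k) = k**3 + 3*k**2 + 29*k/6 + 10/3.
Bound: deg f ≤ 3.
Solve for f: f(k) = -(2*k**3 + 2*k**2 + 3*k + 2)/6 (degree 3 ≤ 3).
So s_k = (B(k−1)f/C)·t_k = (-(2*k**3 + 2*k**2 + 3*k + 2)/(6*k**3 + 18*k**2 + 29*k + 20))·t_k = (-2)**k*(-2*k**3 - 2*k**2 - 3*k - 2).
Check: Δs_k = (-2)**k*(6*k**3 + 18*k**2 + 29*k + 20). ✓
Sum = s_(8) − s_(1); s_(8) = -301568, s_(1) = 18 ⇒ -301586.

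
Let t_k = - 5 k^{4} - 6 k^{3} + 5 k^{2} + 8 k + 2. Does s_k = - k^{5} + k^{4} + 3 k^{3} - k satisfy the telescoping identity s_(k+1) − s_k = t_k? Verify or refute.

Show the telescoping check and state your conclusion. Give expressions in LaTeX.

valid (s_(k+1) − s_k reduces to t_k)

s_(k+1) = -k - (k + 1)**5 + (k + 1)**4 + 3*(k + 1)**3 - 1
s_(k+1) − s_k = -5*k**4 - 6*k**3 + 5*k**2 + 8*k + 2
(s_(k+1) − s_k) − t_k = 0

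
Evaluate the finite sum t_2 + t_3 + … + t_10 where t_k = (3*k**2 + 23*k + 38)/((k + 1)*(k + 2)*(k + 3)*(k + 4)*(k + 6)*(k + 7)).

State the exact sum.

Step 1: r(k) = (k + 1)*(k + 6)*(23*k + 3*(k + 1)**2 + 61)/((k + 5)*(k + 8)*(3*k**2 + 23*k + 38)).
So A=k + 1 and B=k + 8, with C=k**3 + 38*k**2/3 + 51*k + 190/3.
Need (k + 1)·f(k+1) − (k + 7)·f(k) = k**3 + 38*k**2/3 + 51*k + 190/3.
Degrees (1,1,3) ⇒ d ≤ 6.
Match coefficients ⇒ f(k) = k*(k + 2)*(k + 4)*(k + 5)*(k**2 + 10*k + 27)/54.
R(k) = B(k−1)·f(k)/C(k) = k*(k + 2)*(k + 4)*(k + 7)*(k**2 + 10*k + 27)/(18*(3*k**2 + 23*k + 38)); s_k = R·t_k = k*(k**2 + 10*k + 27)/(18*(k**3 + 10*k**2 + 27*k + 18)).
Δs = (3*k**2 + 23*k + 38)/(k**6 + 23*k**5 + 207*k**4 + 925*k**3 + 2144*k**2 + 2412*k + 1008), as required.
Evaluate s at k=11 and k=2: 473/8568 and 17/360; difference 19/2380.

Σ = 19/2380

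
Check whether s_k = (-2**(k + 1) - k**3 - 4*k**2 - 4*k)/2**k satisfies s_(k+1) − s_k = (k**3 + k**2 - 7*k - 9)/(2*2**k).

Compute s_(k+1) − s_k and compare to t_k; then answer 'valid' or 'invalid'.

s_(k+1) = (-4*2**k - k**3 - 7*k**2 - 15*k - 9)/(2*2**k)
s_(k+1) − s_k = (k**3 + k**2 - 7*k - 9)/(2*2**k)
(s_(k+1) − s_k) − t_k = 0

Valid: the claim telescopes to t_k.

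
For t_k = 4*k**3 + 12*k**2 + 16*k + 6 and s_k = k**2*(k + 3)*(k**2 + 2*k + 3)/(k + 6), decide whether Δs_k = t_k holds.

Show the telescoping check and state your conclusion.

s_(k+1) = (k + 1)**2*(k + 4)*(2*k + (k + 1)**2 + 5)/(k + 7)
s_(k+1) − s_k = (4*k**5 + 55*k**4 + 238*k**3 + 463*k**2 + 444*k + 144)/(k**2 + 13*k + 42)
(s_(k+1) − s_k) − t_k = 3*(-3*k**4 - 34*k**3 - 85*k**2 - 102*k - 36)/(k**2 + 13*k + 42)

Invalid: residual 3*(-3*k**4 - 34*k**3 - 85*k**2 - 102*k - 36)/(k**2 + 13*k + 42) ≠ 0.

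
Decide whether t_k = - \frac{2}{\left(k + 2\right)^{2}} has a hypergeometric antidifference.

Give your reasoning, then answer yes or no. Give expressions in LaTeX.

Step 1: r(k) = (k + 2)**2/(k + 3)**2.
So A=k**2 + 4*k + 4 and B=k**2 + 6*k + 9, with C=1.
Need (k**2 + 4*k + 4)·f(k+1) − (k**2 + 4*k + 4)·f(k) = 1.
From deg A=2, deg B=2, deg C=0: d=0.
Put f(k) = c0: A·f(k+1) − B(k−1)·f(k) − C = -1; need -1 = 0 — inconsistent ⇒ no f, not summable.

No — the linear system for f has no solution.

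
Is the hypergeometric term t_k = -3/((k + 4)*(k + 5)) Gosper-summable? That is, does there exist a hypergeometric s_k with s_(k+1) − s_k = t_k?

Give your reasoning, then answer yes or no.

Yes. s_k = -3*k/(4*k + 16).

Step 1: r(k) = (k + 4)/(k + 6).
A = k + 4, B = k + 6, C = 1.
Need (k + 4)·f(k+1) − (k + 5)·f(k) = 1.
deg f ≤ 1 (via 1,1,0).
Solving with deg f ≤ 1: f(k) = k/4.
Then R = B(k−1)f/C = k*(k + 5)/4, so s_k = R(k)·t_k = -3*k/(4*k + 16).
Verify: -3/(k**2 + 9*k + 20) matches t_k.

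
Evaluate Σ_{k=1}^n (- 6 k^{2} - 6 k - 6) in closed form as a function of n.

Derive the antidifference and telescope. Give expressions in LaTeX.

The ratio is (k + (k + 1)**2 + 2)/(k**2 + k + 1).
So A=1 and B=1, with C=k**2 + k + 1.
Set up (1)·f(k+1) − (1)·f(k) − (k**2 + k + 1) = 0.
d = 3 from the (0,0,2) case.
Solve for f: f(k) = k*(k**2 + 2)/3 (degree 3 ≤ 3).
Then R = B(k−1)f/C = k*(k**2 + 2)/(3*(k**2 + k + 1)), so s_k = R(k)·t_k = 2*k*(-k**2 - 2).
s_(k+1) − s_k = -6*k**2 - 6*k - 6 = t_k.
Σ_(k=1)^n t_k = s_(n+1) − s_(1) = (-2*n**3 - 6*n**2 - 10*n - 6) − (-6), i.e. 2*n*(-n**2 - 3*n - 5).

S(n) = 2 n \left(- n^{2} - 3 n - 5\right)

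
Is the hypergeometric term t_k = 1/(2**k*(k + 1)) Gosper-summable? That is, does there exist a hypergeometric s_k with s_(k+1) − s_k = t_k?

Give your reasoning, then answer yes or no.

No; the degree bound rules out any f.

The ratio is (k + 1)/(2*(k + 2)).
Normal form (A,B,C) = (k/2 + 1/2, k + 2, 1).
Set up (k/2 + 1/2)·f(k+1) − (k + 1)·f(k) − (1) = 0.
deg f ≤ -1 (via 1,1,0).
Bound -1 < 0, so the key equation has no polynomial solution.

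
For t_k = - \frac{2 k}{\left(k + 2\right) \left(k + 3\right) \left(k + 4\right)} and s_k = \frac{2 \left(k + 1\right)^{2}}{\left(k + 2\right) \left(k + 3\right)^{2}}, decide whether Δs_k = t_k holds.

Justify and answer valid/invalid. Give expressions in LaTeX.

Invalid: residual \frac{8 \left(k^{2} + 4 k + 2\right)}{k^{5} + 16 k^{4} + 101 k^{3} + 314 k^{2} + 480 k + 288} ≠ 0.

s_(k+1) = 2*(k + 2)**2/((k + 3)*(k + 4)**2)
s_(k+1) − s_k = 2*(-k**3 - 3*k**2 + 4*k + 8)/(k**5 + 16*k**4 + 101*k**3 + 314*k**2 + 480*k + 288)
(s_(k+1) − s_k) − t_k = 8*(k**2 + 4*k + 2)/(k**5 + 16*k**4 + 101*k**3 + 314*k**2 + 480*k + 288)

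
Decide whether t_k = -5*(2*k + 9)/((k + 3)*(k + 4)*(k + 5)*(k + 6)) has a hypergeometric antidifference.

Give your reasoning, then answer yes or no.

The ratio is (k + 3)*(2*k + 11)/((k + 7)*(2*k + 9)).
Take A(k)=k + 3, B(k)=k + 7, C(k)=k + 9/2.
f must satisfy (k + 3)·f(k+1) − (k + 6)·f(k) = k + 9/2.
Degrees (1,1,1) ⇒ d ≤ 3.
A polynomial solution: f(k) = k*(k + 4)*(k + 8)/30.
R(k) = B(k−1)·f(k)/C(k) = k*(k + 4)*(k + 6)*(k + 8)/(15*(2*k + 9)); s_k = R·t_k = k*(-k - 8)/(3*(k**2 + 8*k + 15)).
Verify: 5*(-2*k - 9)/(k**4 + 18*k**3 + 119*k**2 + 342*k + 360) matches t_k.

Yes. s_k = k*(-k - 8)/(3*(k**2 + 8*k + 15)).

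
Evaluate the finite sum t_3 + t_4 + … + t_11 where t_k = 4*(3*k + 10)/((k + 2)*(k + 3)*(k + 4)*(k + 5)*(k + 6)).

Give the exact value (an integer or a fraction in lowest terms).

Compute t_(k+1)/t_k: get (k + 2)*(3*k + 13)/((k + 7)*(3*k + 10)).
Factor: A=k + 2; B=k + 7; C=k + 10/3.
Need (k + 2)·f(k+1) − (k + 6)·f(k) = k + 10/3.
From deg A=1, deg B=1, deg C=1: d=4.
Match coefficients ⇒ f(k) = k*(k + 3)*(k**2 + 11*k + 38)/120.
Then R = B(k−1)f/C = k*(k + 3)*(k + 6)*(k**2 + 11*k + 38)/(40*(3*k + 10)), so s_k = R(k)·t_k = k*(k**2 + 11*k + 38)/(10*(k**3 + 11*k**2 + 38*k + 40)).
Δs = 4*(3*k + 10)/(k**5 + 20*k**4 + 155*k**3 + 580*k**2 + 1044*k + 720), as required.
Telescoping: Σ = s_(12) − s_(3) = 471/4760 − (3/35) = 9/680.

Σ = 9/680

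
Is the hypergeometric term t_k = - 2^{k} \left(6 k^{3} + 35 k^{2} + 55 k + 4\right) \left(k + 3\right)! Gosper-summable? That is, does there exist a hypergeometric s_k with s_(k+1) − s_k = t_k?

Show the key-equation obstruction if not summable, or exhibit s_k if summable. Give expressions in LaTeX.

Yes. s_k = - 2^{k} \left(k - 1\right) \left(3 k + 4\right) \left(k + 3\right)!.

Compute t_(k+1)/t_k: get 2*(6*k**4 + 77*k**3 + 355*k**2 + 672*k + 400)/(6*k**3 + 35*k**2 + 55*k + 4).
Normal form (A,B,C) = (2*k + 8, 1, k**3 + 35*k**2/6 + 55*k/6 + 2/3).
Need (2*k + 8)·f(k+1) − (1)·f(k) = k**3 + 35*k**2/6 + 55*k/6 + 2/3.
deg f ≤ 2 (via 1,0,3).
Solving with deg f ≤ 2: f(k) = (k - 1)*(3*k + 4)/6.
Certificate R = B(k−1)f/C = (k - 1)*(3*k + 4)/(6*k**3 + 35*k**2 + 55*k + 4) gives s_k = -2**k*(k - 1)*(3*k + 4)*factorial(k + 3).
Check: Δs_k = -2**k*(6*k**3 + 35*k**2 + 55*k + 4)*factorial(k + 3). ✓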